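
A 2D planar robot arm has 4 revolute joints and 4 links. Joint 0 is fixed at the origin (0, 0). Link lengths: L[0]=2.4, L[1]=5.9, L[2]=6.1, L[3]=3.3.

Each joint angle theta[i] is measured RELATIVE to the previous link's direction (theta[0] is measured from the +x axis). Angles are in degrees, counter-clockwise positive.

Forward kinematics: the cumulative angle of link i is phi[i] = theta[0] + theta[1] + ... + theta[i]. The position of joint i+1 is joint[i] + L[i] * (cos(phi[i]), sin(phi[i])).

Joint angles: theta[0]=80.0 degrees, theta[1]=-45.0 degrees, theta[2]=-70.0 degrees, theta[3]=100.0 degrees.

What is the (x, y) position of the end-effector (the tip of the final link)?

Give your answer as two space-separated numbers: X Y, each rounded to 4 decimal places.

Answer: 11.6412 5.2396

Derivation:
joint[0] = (0.0000, 0.0000)  (base)
link 0: phi[0] = 80 = 80 deg
  cos(80 deg) = 0.1736, sin(80 deg) = 0.9848
  joint[1] = (0.0000, 0.0000) + 2.4 * (0.1736, 0.9848) = (0.0000 + 0.4168, 0.0000 + 2.3635) = (0.4168, 2.3635)
link 1: phi[1] = 80 + -45 = 35 deg
  cos(35 deg) = 0.8192, sin(35 deg) = 0.5736
  joint[2] = (0.4168, 2.3635) + 5.9 * (0.8192, 0.5736) = (0.4168 + 4.8330, 2.3635 + 3.3841) = (5.2498, 5.7476)
link 2: phi[2] = 80 + -45 + -70 = -35 deg
  cos(-35 deg) = 0.8192, sin(-35 deg) = -0.5736
  joint[3] = (5.2498, 5.7476) + 6.1 * (0.8192, -0.5736) = (5.2498 + 4.9968, 5.7476 + -3.4988) = (10.2466, 2.2488)
link 3: phi[3] = 80 + -45 + -70 + 100 = 65 deg
  cos(65 deg) = 0.4226, sin(65 deg) = 0.9063
  joint[4] = (10.2466, 2.2488) + 3.3 * (0.4226, 0.9063) = (10.2466 + 1.3946, 2.2488 + 2.9908) = (11.6412, 5.2396)
End effector: (11.6412, 5.2396)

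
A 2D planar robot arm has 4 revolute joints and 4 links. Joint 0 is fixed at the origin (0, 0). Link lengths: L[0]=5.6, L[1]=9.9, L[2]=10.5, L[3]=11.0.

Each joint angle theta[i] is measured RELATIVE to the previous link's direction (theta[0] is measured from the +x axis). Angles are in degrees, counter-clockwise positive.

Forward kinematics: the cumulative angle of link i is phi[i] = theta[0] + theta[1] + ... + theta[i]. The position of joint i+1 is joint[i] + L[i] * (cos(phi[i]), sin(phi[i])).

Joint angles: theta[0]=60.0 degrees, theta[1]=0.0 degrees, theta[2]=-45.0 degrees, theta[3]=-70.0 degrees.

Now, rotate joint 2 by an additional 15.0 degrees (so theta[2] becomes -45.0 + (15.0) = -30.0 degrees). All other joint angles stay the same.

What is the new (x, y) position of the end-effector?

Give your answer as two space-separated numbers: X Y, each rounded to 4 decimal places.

Answer: 25.2698 11.6027

Derivation:
joint[0] = (0.0000, 0.0000)  (base)
link 0: phi[0] = 60 = 60 deg
  cos(60 deg) = 0.5000, sin(60 deg) = 0.8660
  joint[1] = (0.0000, 0.0000) + 5.6 * (0.5000, 0.8660) = (0.0000 + 2.8000, 0.0000 + 4.8497) = (2.8000, 4.8497)
link 1: phi[1] = 60 + 0 = 60 deg
  cos(60 deg) = 0.5000, sin(60 deg) = 0.8660
  joint[2] = (2.8000, 4.8497) + 9.9 * (0.5000, 0.8660) = (2.8000 + 4.9500, 4.8497 + 8.5737) = (7.7500, 13.4234)
link 2: phi[2] = 60 + 0 + -30 = 30 deg
  cos(30 deg) = 0.8660, sin(30 deg) = 0.5000
  joint[3] = (7.7500, 13.4234) + 10.5 * (0.8660, 0.5000) = (7.7500 + 9.0933, 13.4234 + 5.2500) = (16.8433, 18.6734)
link 3: phi[3] = 60 + 0 + -30 + -70 = -40 deg
  cos(-40 deg) = 0.7660, sin(-40 deg) = -0.6428
  joint[4] = (16.8433, 18.6734) + 11 * (0.7660, -0.6428) = (16.8433 + 8.4265, 18.6734 + -7.0707) = (25.2698, 11.6027)
End effector: (25.2698, 11.6027)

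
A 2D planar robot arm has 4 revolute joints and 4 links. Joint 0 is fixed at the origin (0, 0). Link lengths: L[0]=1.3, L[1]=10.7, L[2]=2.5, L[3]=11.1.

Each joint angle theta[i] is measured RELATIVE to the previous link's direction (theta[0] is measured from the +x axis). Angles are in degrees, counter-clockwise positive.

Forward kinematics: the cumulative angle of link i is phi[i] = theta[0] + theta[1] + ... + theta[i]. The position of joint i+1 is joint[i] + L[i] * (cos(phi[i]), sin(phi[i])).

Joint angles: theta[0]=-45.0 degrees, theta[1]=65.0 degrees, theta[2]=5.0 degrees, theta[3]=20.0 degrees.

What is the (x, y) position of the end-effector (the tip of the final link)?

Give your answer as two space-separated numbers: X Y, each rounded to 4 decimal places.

Answer: 21.0886 11.6458

Derivation:
joint[0] = (0.0000, 0.0000)  (base)
link 0: phi[0] = -45 = -45 deg
  cos(-45 deg) = 0.7071, sin(-45 deg) = -0.7071
  joint[1] = (0.0000, 0.0000) + 1.3 * (0.7071, -0.7071) = (0.0000 + 0.9192, 0.0000 + -0.9192) = (0.9192, -0.9192)
link 1: phi[1] = -45 + 65 = 20 deg
  cos(20 deg) = 0.9397, sin(20 deg) = 0.3420
  joint[2] = (0.9192, -0.9192) + 10.7 * (0.9397, 0.3420) = (0.9192 + 10.0547, -0.9192 + 3.6596) = (10.9739, 2.7404)
link 2: phi[2] = -45 + 65 + 5 = 25 deg
  cos(25 deg) = 0.9063, sin(25 deg) = 0.4226
  joint[3] = (10.9739, 2.7404) + 2.5 * (0.9063, 0.4226) = (10.9739 + 2.2658, 2.7404 + 1.0565) = (13.2397, 3.7969)
link 3: phi[3] = -45 + 65 + 5 + 20 = 45 deg
  cos(45 deg) = 0.7071, sin(45 deg) = 0.7071
  joint[4] = (13.2397, 3.7969) + 11.1 * (0.7071, 0.7071) = (13.2397 + 7.8489, 3.7969 + 7.8489) = (21.0886, 11.6458)
End effector: (21.0886, 11.6458)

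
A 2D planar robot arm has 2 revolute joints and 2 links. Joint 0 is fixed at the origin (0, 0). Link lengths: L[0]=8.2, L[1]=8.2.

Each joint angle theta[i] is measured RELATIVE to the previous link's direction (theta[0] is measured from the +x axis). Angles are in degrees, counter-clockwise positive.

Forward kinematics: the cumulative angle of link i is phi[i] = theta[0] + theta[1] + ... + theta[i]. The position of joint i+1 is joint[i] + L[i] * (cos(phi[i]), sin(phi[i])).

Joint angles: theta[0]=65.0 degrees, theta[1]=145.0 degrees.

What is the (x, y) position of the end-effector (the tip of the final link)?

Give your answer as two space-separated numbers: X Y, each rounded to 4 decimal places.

Answer: -3.6359 3.3317

Derivation:
joint[0] = (0.0000, 0.0000)  (base)
link 0: phi[0] = 65 = 65 deg
  cos(65 deg) = 0.4226, sin(65 deg) = 0.9063
  joint[1] = (0.0000, 0.0000) + 8.2 * (0.4226, 0.9063) = (0.0000 + 3.4655, 0.0000 + 7.4317) = (3.4655, 7.4317)
link 1: phi[1] = 65 + 145 = 210 deg
  cos(210 deg) = -0.8660, sin(210 deg) = -0.5000
  joint[2] = (3.4655, 7.4317) + 8.2 * (-0.8660, -0.5000) = (3.4655 + -7.1014, 7.4317 + -4.1000) = (-3.6359, 3.3317)
End effector: (-3.6359, 3.3317)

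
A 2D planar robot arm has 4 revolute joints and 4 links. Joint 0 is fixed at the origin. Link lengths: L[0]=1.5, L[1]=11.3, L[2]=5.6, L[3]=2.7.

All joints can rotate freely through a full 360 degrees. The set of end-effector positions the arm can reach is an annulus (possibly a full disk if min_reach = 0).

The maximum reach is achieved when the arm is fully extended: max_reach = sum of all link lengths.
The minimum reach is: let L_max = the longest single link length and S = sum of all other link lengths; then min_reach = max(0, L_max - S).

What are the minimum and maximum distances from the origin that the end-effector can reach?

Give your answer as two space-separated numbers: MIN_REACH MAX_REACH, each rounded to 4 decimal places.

Link lengths: [1.5, 11.3, 5.6, 2.7]
max_reach = 1.5 + 11.3 + 5.6 + 2.7 = 21.1
L_max = max([1.5, 11.3, 5.6, 2.7]) = 11.3
S (sum of others) = 21.1 - 11.3 = 9.8
min_reach = max(0, 11.3 - 9.8) = max(0, 1.5) = 1.5

Answer: 1.5000 21.1000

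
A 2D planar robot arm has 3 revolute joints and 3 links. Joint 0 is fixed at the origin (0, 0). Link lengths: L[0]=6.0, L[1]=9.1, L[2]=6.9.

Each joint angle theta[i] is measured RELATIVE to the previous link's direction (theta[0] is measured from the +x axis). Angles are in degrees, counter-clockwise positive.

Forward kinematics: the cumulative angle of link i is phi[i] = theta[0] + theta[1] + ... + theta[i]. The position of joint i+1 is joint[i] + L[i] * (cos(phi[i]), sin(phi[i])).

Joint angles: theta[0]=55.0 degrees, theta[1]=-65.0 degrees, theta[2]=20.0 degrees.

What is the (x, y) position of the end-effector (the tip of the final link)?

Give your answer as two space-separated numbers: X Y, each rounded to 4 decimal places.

joint[0] = (0.0000, 0.0000)  (base)
link 0: phi[0] = 55 = 55 deg
  cos(55 deg) = 0.5736, sin(55 deg) = 0.8192
  joint[1] = (0.0000, 0.0000) + 6 * (0.5736, 0.8192) = (0.0000 + 3.4415, 0.0000 + 4.9149) = (3.4415, 4.9149)
link 1: phi[1] = 55 + -65 = -10 deg
  cos(-10 deg) = 0.9848, sin(-10 deg) = -0.1736
  joint[2] = (3.4415, 4.9149) + 9.1 * (0.9848, -0.1736) = (3.4415 + 8.9618, 4.9149 + -1.5802) = (12.4032, 3.3347)
link 2: phi[2] = 55 + -65 + 20 = 10 deg
  cos(10 deg) = 0.9848, sin(10 deg) = 0.1736
  joint[3] = (12.4032, 3.3347) + 6.9 * (0.9848, 0.1736) = (12.4032 + 6.7952, 3.3347 + 1.1982) = (19.1984, 4.5329)
End effector: (19.1984, 4.5329)

Answer: 19.1984 4.5329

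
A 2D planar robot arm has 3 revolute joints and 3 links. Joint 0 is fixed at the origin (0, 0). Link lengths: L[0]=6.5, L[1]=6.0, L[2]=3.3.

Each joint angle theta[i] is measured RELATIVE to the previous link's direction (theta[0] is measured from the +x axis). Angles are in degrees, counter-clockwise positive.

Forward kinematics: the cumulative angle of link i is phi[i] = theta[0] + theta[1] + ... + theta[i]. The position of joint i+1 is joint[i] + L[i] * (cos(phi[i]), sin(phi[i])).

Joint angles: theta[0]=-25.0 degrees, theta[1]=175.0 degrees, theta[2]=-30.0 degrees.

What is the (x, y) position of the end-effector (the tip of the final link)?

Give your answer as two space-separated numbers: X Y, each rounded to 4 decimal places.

Answer: -0.9552 3.1109

Derivation:
joint[0] = (0.0000, 0.0000)  (base)
link 0: phi[0] = -25 = -25 deg
  cos(-25 deg) = 0.9063, sin(-25 deg) = -0.4226
  joint[1] = (0.0000, 0.0000) + 6.5 * (0.9063, -0.4226) = (0.0000 + 5.8910, 0.0000 + -2.7470) = (5.8910, -2.7470)
link 1: phi[1] = -25 + 175 = 150 deg
  cos(150 deg) = -0.8660, sin(150 deg) = 0.5000
  joint[2] = (5.8910, -2.7470) + 6 * (-0.8660, 0.5000) = (5.8910 + -5.1962, -2.7470 + 3.0000) = (0.6948, 0.2530)
link 2: phi[2] = -25 + 175 + -30 = 120 deg
  cos(120 deg) = -0.5000, sin(120 deg) = 0.8660
  joint[3] = (0.6948, 0.2530) + 3.3 * (-0.5000, 0.8660) = (0.6948 + -1.6500, 0.2530 + 2.8579) = (-0.9552, 3.1109)
End effector: (-0.9552, 3.1109)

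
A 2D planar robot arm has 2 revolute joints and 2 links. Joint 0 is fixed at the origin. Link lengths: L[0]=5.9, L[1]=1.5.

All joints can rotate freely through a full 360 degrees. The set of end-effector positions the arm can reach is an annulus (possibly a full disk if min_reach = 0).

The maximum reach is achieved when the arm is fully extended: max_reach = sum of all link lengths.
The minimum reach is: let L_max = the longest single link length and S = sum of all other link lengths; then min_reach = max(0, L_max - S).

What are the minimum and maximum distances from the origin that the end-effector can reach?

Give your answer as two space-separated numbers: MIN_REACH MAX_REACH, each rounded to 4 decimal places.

Link lengths: [5.9, 1.5]
max_reach = 5.9 + 1.5 = 7.4
L_max = max([5.9, 1.5]) = 5.9
S (sum of others) = 7.4 - 5.9 = 1.5
min_reach = max(0, 5.9 - 1.5) = max(0, 4.4) = 4.4

Answer: 4.4000 7.4000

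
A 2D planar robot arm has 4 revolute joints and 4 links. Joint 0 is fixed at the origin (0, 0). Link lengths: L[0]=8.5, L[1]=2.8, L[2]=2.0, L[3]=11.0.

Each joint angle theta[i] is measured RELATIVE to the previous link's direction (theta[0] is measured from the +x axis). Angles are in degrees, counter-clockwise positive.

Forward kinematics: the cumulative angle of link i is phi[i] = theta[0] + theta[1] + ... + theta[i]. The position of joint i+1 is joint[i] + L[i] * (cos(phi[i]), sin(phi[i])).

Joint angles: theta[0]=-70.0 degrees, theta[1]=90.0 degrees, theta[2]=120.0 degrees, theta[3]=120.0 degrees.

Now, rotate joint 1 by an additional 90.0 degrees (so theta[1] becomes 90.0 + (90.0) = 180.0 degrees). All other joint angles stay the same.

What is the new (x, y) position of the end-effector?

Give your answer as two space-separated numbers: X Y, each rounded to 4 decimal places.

Answer: 11.4968 -8.7985

Derivation:
joint[0] = (0.0000, 0.0000)  (base)
link 0: phi[0] = -70 = -70 deg
  cos(-70 deg) = 0.3420, sin(-70 deg) = -0.9397
  joint[1] = (0.0000, 0.0000) + 8.5 * (0.3420, -0.9397) = (0.0000 + 2.9072, 0.0000 + -7.9874) = (2.9072, -7.9874)
link 1: phi[1] = -70 + 180 = 110 deg
  cos(110 deg) = -0.3420, sin(110 deg) = 0.9397
  joint[2] = (2.9072, -7.9874) + 2.8 * (-0.3420, 0.9397) = (2.9072 + -0.9577, -7.9874 + 2.6311) = (1.9495, -5.3562)
link 2: phi[2] = -70 + 180 + 120 = 230 deg
  cos(230 deg) = -0.6428, sin(230 deg) = -0.7660
  joint[3] = (1.9495, -5.3562) + 2 * (-0.6428, -0.7660) = (1.9495 + -1.2856, -5.3562 + -1.5321) = (0.6639, -6.8883)
link 3: phi[3] = -70 + 180 + 120 + 120 = 350 deg
  cos(350 deg) = 0.9848, sin(350 deg) = -0.1736
  joint[4] = (0.6639, -6.8883) + 11 * (0.9848, -0.1736) = (0.6639 + 10.8329, -6.8883 + -1.9101) = (11.4968, -8.7985)
End effector: (11.4968, -8.7985)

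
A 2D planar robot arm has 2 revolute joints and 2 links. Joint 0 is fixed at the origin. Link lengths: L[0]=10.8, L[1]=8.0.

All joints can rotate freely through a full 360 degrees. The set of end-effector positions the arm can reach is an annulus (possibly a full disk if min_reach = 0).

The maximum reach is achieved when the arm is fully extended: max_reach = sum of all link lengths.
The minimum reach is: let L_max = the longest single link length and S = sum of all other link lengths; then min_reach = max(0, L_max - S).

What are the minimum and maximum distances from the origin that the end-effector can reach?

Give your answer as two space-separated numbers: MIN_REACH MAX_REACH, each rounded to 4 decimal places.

Link lengths: [10.8, 8.0]
max_reach = 10.8 + 8 = 18.8
L_max = max([10.8, 8.0]) = 10.8
S (sum of others) = 18.8 - 10.8 = 8
min_reach = max(0, 10.8 - 8) = max(0, 2.8) = 2.8

Answer: 2.8000 18.8000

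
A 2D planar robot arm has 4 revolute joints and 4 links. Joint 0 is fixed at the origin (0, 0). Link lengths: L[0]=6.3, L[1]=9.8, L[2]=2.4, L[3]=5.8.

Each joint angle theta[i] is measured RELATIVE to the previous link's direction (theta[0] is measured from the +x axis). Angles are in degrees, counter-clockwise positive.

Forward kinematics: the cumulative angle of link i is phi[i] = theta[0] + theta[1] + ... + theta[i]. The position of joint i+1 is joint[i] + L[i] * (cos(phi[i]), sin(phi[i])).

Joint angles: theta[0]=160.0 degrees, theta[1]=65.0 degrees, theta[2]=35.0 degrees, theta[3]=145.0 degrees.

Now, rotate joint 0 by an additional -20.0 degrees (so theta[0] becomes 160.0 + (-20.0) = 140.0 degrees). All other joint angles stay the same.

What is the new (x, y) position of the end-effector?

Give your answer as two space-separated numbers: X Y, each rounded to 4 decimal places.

joint[0] = (0.0000, 0.0000)  (base)
link 0: phi[0] = 140 = 140 deg
  cos(140 deg) = -0.7660, sin(140 deg) = 0.6428
  joint[1] = (0.0000, 0.0000) + 6.3 * (-0.7660, 0.6428) = (0.0000 + -4.8261, 0.0000 + 4.0496) = (-4.8261, 4.0496)
link 1: phi[1] = 140 + 65 = 205 deg
  cos(205 deg) = -0.9063, sin(205 deg) = -0.4226
  joint[2] = (-4.8261, 4.0496) + 9.8 * (-0.9063, -0.4226) = (-4.8261 + -8.8818, 4.0496 + -4.1417) = (-13.7079, -0.0921)
link 2: phi[2] = 140 + 65 + 35 = 240 deg
  cos(240 deg) = -0.5000, sin(240 deg) = -0.8660
  joint[3] = (-13.7079, -0.0921) + 2.4 * (-0.5000, -0.8660) = (-13.7079 + -1.2000, -0.0921 + -2.0785) = (-14.9079, -2.1706)
link 3: phi[3] = 140 + 65 + 35 + 145 = 385 deg
  cos(385 deg) = 0.9063, sin(385 deg) = 0.4226
  joint[4] = (-14.9079, -2.1706) + 5.8 * (0.9063, 0.4226) = (-14.9079 + 5.2566, -2.1706 + 2.4512) = (-9.6513, 0.2806)
End effector: (-9.6513, 0.2806)

Answer: -9.6513 0.2806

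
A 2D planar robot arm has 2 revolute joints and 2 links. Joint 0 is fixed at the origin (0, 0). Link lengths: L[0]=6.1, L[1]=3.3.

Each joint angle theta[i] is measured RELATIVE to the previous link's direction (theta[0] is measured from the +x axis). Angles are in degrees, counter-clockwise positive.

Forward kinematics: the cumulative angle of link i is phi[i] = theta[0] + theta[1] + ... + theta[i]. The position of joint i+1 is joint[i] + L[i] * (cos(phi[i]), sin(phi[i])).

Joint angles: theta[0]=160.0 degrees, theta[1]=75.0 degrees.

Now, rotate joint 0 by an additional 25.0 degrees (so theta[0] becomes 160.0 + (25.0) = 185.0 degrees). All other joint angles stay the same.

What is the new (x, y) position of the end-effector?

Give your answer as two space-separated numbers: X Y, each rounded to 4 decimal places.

Answer: -6.6498 -3.7815

Derivation:
joint[0] = (0.0000, 0.0000)  (base)
link 0: phi[0] = 185 = 185 deg
  cos(185 deg) = -0.9962, sin(185 deg) = -0.0872
  joint[1] = (0.0000, 0.0000) + 6.1 * (-0.9962, -0.0872) = (0.0000 + -6.0768, 0.0000 + -0.5317) = (-6.0768, -0.5317)
link 1: phi[1] = 185 + 75 = 260 deg
  cos(260 deg) = -0.1736, sin(260 deg) = -0.9848
  joint[2] = (-6.0768, -0.5317) + 3.3 * (-0.1736, -0.9848) = (-6.0768 + -0.5730, -0.5317 + -3.2499) = (-6.6498, -3.7815)
End effector: (-6.6498, -3.7815)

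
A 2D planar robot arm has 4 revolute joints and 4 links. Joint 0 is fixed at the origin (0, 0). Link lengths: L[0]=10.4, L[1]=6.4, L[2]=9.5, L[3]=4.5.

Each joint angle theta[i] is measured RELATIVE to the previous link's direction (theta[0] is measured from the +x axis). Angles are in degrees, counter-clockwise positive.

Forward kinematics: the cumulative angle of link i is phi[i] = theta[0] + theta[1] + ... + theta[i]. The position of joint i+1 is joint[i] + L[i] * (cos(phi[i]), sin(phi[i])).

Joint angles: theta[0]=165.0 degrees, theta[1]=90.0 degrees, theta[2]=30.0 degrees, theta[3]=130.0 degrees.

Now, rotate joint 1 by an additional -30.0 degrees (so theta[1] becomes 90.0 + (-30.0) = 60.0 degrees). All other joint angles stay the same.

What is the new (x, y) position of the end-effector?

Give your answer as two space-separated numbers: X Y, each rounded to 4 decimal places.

Answer: -12.9515 -9.1083

Derivation:
joint[0] = (0.0000, 0.0000)  (base)
link 0: phi[0] = 165 = 165 deg
  cos(165 deg) = -0.9659, sin(165 deg) = 0.2588
  joint[1] = (0.0000, 0.0000) + 10.4 * (-0.9659, 0.2588) = (0.0000 + -10.0456, 0.0000 + 2.6917) = (-10.0456, 2.6917)
link 1: phi[1] = 165 + 60 = 225 deg
  cos(225 deg) = -0.7071, sin(225 deg) = -0.7071
  joint[2] = (-10.0456, 2.6917) + 6.4 * (-0.7071, -0.7071) = (-10.0456 + -4.5255, 2.6917 + -4.5255) = (-14.5711, -1.8338)
link 2: phi[2] = 165 + 60 + 30 = 255 deg
  cos(255 deg) = -0.2588, sin(255 deg) = -0.9659
  joint[3] = (-14.5711, -1.8338) + 9.5 * (-0.2588, -0.9659) = (-14.5711 + -2.4588, -1.8338 + -9.1763) = (-17.0299, -11.0101)
link 3: phi[3] = 165 + 60 + 30 + 130 = 385 deg
  cos(385 deg) = 0.9063, sin(385 deg) = 0.4226
  joint[4] = (-17.0299, -11.0101) + 4.5 * (0.9063, 0.4226) = (-17.0299 + 4.0784, -11.0101 + 1.9018) = (-12.9515, -9.1083)
End effector: (-12.9515, -9.1083)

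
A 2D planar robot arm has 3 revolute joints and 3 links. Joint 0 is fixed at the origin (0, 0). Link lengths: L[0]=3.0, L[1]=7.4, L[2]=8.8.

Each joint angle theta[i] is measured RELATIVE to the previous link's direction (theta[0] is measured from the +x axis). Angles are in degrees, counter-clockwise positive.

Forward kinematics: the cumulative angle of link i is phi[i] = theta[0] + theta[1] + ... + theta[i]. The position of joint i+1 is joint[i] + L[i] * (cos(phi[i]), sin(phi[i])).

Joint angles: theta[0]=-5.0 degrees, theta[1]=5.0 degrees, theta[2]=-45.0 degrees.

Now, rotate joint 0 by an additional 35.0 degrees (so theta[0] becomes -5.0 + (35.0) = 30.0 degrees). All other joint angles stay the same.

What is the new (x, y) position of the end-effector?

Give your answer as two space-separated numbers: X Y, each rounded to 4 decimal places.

Answer: 17.3261 4.2164

Derivation:
joint[0] = (0.0000, 0.0000)  (base)
link 0: phi[0] = 30 = 30 deg
  cos(30 deg) = 0.8660, sin(30 deg) = 0.5000
  joint[1] = (0.0000, 0.0000) + 3 * (0.8660, 0.5000) = (0.0000 + 2.5981, 0.0000 + 1.5000) = (2.5981, 1.5000)
link 1: phi[1] = 30 + 5 = 35 deg
  cos(35 deg) = 0.8192, sin(35 deg) = 0.5736
  joint[2] = (2.5981, 1.5000) + 7.4 * (0.8192, 0.5736) = (2.5981 + 6.0617, 1.5000 + 4.2445) = (8.6598, 5.7445)
link 2: phi[2] = 30 + 5 + -45 = -10 deg
  cos(-10 deg) = 0.9848, sin(-10 deg) = -0.1736
  joint[3] = (8.6598, 5.7445) + 8.8 * (0.9848, -0.1736) = (8.6598 + 8.6663, 5.7445 + -1.5281) = (17.3261, 4.2164)
End effector: (17.3261, 4.2164)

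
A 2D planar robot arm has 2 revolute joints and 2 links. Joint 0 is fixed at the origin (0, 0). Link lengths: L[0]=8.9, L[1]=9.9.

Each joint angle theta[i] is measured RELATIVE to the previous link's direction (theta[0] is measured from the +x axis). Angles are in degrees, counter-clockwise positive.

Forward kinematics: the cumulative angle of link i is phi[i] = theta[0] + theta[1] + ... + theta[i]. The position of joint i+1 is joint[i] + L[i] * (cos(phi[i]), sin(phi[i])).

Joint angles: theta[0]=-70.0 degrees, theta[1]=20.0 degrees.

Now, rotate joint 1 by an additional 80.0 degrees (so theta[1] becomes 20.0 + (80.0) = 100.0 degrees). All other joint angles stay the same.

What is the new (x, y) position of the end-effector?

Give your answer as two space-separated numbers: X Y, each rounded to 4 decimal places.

joint[0] = (0.0000, 0.0000)  (base)
link 0: phi[0] = -70 = -70 deg
  cos(-70 deg) = 0.3420, sin(-70 deg) = -0.9397
  joint[1] = (0.0000, 0.0000) + 8.9 * (0.3420, -0.9397) = (0.0000 + 3.0440, 0.0000 + -8.3633) = (3.0440, -8.3633)
link 1: phi[1] = -70 + 100 = 30 deg
  cos(30 deg) = 0.8660, sin(30 deg) = 0.5000
  joint[2] = (3.0440, -8.3633) + 9.9 * (0.8660, 0.5000) = (3.0440 + 8.5737, -8.3633 + 4.9500) = (11.6176, -3.4133)
End effector: (11.6176, -3.4133)

Answer: 11.6176 -3.4133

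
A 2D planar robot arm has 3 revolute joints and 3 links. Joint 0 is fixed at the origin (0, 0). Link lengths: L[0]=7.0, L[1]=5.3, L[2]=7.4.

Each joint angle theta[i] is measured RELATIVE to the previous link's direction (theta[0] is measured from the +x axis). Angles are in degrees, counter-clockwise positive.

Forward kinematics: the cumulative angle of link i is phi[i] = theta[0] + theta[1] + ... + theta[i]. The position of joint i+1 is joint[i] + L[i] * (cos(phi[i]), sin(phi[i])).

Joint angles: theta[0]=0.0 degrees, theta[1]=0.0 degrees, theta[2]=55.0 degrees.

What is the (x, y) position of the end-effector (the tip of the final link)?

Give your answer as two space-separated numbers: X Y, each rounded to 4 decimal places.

joint[0] = (0.0000, 0.0000)  (base)
link 0: phi[0] = 0 = 0 deg
  cos(0 deg) = 1.0000, sin(0 deg) = 0.0000
  joint[1] = (0.0000, 0.0000) + 7 * (1.0000, 0.0000) = (0.0000 + 7.0000, 0.0000 + 0.0000) = (7.0000, 0.0000)
link 1: phi[1] = 0 + 0 = 0 deg
  cos(0 deg) = 1.0000, sin(0 deg) = 0.0000
  joint[2] = (7.0000, 0.0000) + 5.3 * (1.0000, 0.0000) = (7.0000 + 5.3000, 0.0000 + 0.0000) = (12.3000, 0.0000)
link 2: phi[2] = 0 + 0 + 55 = 55 deg
  cos(55 deg) = 0.5736, sin(55 deg) = 0.8192
  joint[3] = (12.3000, 0.0000) + 7.4 * (0.5736, 0.8192) = (12.3000 + 4.2445, 0.0000 + 6.0617) = (16.5445, 6.0617)
End effector: (16.5445, 6.0617)

Answer: 16.5445 6.0617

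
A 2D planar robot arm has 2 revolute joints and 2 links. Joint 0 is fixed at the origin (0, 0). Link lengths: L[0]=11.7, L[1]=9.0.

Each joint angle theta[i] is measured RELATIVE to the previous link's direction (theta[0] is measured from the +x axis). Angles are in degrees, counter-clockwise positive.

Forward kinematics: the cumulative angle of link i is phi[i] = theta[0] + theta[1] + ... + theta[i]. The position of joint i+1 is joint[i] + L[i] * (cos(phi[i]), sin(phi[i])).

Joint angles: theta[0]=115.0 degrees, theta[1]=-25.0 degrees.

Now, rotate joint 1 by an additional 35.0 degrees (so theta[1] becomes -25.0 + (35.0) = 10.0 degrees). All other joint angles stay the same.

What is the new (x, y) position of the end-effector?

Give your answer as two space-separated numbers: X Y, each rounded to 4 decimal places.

joint[0] = (0.0000, 0.0000)  (base)
link 0: phi[0] = 115 = 115 deg
  cos(115 deg) = -0.4226, sin(115 deg) = 0.9063
  joint[1] = (0.0000, 0.0000) + 11.7 * (-0.4226, 0.9063) = (0.0000 + -4.9446, 0.0000 + 10.6038) = (-4.9446, 10.6038)
link 1: phi[1] = 115 + 10 = 125 deg
  cos(125 deg) = -0.5736, sin(125 deg) = 0.8192
  joint[2] = (-4.9446, 10.6038) + 9 * (-0.5736, 0.8192) = (-4.9446 + -5.1622, 10.6038 + 7.3724) = (-10.1068, 17.9762)
End effector: (-10.1068, 17.9762)

Answer: -10.1068 17.9762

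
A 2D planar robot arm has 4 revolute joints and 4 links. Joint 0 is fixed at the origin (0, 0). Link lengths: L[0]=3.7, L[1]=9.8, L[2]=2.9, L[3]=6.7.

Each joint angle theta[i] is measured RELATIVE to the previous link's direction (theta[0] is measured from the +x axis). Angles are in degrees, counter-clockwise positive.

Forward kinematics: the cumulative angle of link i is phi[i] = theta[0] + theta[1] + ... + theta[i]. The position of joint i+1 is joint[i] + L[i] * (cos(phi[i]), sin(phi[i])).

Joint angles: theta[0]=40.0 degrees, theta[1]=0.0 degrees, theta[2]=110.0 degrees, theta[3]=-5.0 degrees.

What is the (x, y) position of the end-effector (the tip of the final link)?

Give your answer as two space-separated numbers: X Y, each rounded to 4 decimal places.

Answer: 2.3418 13.9706

Derivation:
joint[0] = (0.0000, 0.0000)  (base)
link 0: phi[0] = 40 = 40 deg
  cos(40 deg) = 0.7660, sin(40 deg) = 0.6428
  joint[1] = (0.0000, 0.0000) + 3.7 * (0.7660, 0.6428) = (0.0000 + 2.8344, 0.0000 + 2.3783) = (2.8344, 2.3783)
link 1: phi[1] = 40 + 0 = 40 deg
  cos(40 deg) = 0.7660, sin(40 deg) = 0.6428
  joint[2] = (2.8344, 2.3783) + 9.8 * (0.7660, 0.6428) = (2.8344 + 7.5072, 2.3783 + 6.2993) = (10.3416, 8.6776)
link 2: phi[2] = 40 + 0 + 110 = 150 deg
  cos(150 deg) = -0.8660, sin(150 deg) = 0.5000
  joint[3] = (10.3416, 8.6776) + 2.9 * (-0.8660, 0.5000) = (10.3416 + -2.5115, 8.6776 + 1.4500) = (7.8301, 10.1276)
link 3: phi[3] = 40 + 0 + 110 + -5 = 145 deg
  cos(145 deg) = -0.8192, sin(145 deg) = 0.5736
  joint[4] = (7.8301, 10.1276) + 6.7 * (-0.8192, 0.5736) = (7.8301 + -5.4883, 10.1276 + 3.8430) = (2.3418, 13.9706)
End effector: (2.3418, 13.9706)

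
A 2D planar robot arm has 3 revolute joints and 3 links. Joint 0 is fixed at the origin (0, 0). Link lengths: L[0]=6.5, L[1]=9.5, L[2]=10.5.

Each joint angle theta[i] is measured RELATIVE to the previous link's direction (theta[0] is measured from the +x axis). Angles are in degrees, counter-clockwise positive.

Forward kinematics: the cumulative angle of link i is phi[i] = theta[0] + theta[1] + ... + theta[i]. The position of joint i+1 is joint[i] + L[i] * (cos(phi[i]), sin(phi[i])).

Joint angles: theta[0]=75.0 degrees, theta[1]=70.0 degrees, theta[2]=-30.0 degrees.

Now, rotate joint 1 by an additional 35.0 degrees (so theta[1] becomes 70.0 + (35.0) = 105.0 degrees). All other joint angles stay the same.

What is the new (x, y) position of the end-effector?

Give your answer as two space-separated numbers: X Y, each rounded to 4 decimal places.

joint[0] = (0.0000, 0.0000)  (base)
link 0: phi[0] = 75 = 75 deg
  cos(75 deg) = 0.2588, sin(75 deg) = 0.9659
  joint[1] = (0.0000, 0.0000) + 6.5 * (0.2588, 0.9659) = (0.0000 + 1.6823, 0.0000 + 6.2785) = (1.6823, 6.2785)
link 1: phi[1] = 75 + 105 = 180 deg
  cos(180 deg) = -1.0000, sin(180 deg) = 0.0000
  joint[2] = (1.6823, 6.2785) + 9.5 * (-1.0000, 0.0000) = (1.6823 + -9.5000, 6.2785 + 0.0000) = (-7.8177, 6.2785)
link 2: phi[2] = 75 + 105 + -30 = 150 deg
  cos(150 deg) = -0.8660, sin(150 deg) = 0.5000
  joint[3] = (-7.8177, 6.2785) + 10.5 * (-0.8660, 0.5000) = (-7.8177 + -9.0933, 6.2785 + 5.2500) = (-16.9109, 11.5285)
End effector: (-16.9109, 11.5285)

Answer: -16.9109 11.5285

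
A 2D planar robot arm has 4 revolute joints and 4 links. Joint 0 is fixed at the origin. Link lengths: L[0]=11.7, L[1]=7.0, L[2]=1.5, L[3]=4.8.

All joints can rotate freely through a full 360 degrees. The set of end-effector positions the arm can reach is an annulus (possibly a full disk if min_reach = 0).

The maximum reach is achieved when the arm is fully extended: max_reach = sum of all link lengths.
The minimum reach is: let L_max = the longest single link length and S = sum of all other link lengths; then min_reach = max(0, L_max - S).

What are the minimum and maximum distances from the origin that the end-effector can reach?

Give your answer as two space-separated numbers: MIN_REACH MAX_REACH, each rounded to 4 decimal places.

Answer: 0.0000 25.0000

Derivation:
Link lengths: [11.7, 7.0, 1.5, 4.8]
max_reach = 11.7 + 7 + 1.5 + 4.8 = 25
L_max = max([11.7, 7.0, 1.5, 4.8]) = 11.7
S (sum of others) = 25 - 11.7 = 13.3
min_reach = max(0, 11.7 - 13.3) = max(0, -1.6) = 0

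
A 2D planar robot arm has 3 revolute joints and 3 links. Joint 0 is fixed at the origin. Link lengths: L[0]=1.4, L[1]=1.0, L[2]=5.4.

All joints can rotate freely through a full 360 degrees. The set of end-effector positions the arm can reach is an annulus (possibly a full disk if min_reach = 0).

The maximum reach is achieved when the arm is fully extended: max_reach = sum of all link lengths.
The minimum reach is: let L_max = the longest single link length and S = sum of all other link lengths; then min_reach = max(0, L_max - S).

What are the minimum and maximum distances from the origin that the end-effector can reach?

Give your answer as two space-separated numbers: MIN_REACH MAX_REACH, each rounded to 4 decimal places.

Link lengths: [1.4, 1.0, 5.4]
max_reach = 1.4 + 1 + 5.4 = 7.8
L_max = max([1.4, 1.0, 5.4]) = 5.4
S (sum of others) = 7.8 - 5.4 = 2.4
min_reach = max(0, 5.4 - 2.4) = max(0, 3) = 3

Answer: 3.0000 7.8000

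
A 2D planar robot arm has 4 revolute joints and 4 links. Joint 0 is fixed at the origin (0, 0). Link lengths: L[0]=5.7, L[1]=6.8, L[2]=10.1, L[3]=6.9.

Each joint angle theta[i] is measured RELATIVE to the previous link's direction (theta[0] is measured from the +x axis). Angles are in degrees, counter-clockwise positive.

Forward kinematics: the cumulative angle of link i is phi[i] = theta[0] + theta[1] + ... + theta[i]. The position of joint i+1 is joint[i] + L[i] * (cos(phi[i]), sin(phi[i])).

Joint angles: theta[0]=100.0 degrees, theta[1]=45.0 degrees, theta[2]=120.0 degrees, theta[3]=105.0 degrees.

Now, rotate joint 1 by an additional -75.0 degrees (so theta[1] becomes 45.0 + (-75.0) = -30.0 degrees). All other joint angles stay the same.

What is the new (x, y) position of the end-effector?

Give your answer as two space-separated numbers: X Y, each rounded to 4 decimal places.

Answer: -5.6945 3.9959

Derivation:
joint[0] = (0.0000, 0.0000)  (base)
link 0: phi[0] = 100 = 100 deg
  cos(100 deg) = -0.1736, sin(100 deg) = 0.9848
  joint[1] = (0.0000, 0.0000) + 5.7 * (-0.1736, 0.9848) = (0.0000 + -0.9898, 0.0000 + 5.6134) = (-0.9898, 5.6134)
link 1: phi[1] = 100 + -30 = 70 deg
  cos(70 deg) = 0.3420, sin(70 deg) = 0.9397
  joint[2] = (-0.9898, 5.6134) + 6.8 * (0.3420, 0.9397) = (-0.9898 + 2.3257, 5.6134 + 6.3899) = (1.3359, 12.0033)
link 2: phi[2] = 100 + -30 + 120 = 190 deg
  cos(190 deg) = -0.9848, sin(190 deg) = -0.1736
  joint[3] = (1.3359, 12.0033) + 10.1 * (-0.9848, -0.1736) = (1.3359 + -9.9466, 12.0033 + -1.7538) = (-8.6106, 10.2495)
link 3: phi[3] = 100 + -30 + 120 + 105 = 295 deg
  cos(295 deg) = 0.4226, sin(295 deg) = -0.9063
  joint[4] = (-8.6106, 10.2495) + 6.9 * (0.4226, -0.9063) = (-8.6106 + 2.9161, 10.2495 + -6.2535) = (-5.6945, 3.9959)
End effector: (-5.6945, 3.9959)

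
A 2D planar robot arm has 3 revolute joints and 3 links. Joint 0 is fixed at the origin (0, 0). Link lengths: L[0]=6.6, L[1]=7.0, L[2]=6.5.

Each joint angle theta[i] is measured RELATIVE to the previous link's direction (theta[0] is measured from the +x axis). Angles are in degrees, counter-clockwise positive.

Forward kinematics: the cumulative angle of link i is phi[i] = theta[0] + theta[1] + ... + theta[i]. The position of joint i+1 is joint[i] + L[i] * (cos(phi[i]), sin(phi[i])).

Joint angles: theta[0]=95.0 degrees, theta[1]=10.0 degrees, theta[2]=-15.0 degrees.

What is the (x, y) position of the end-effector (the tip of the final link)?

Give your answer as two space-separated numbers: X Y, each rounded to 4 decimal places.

Answer: -2.3870 19.8364

Derivation:
joint[0] = (0.0000, 0.0000)  (base)
link 0: phi[0] = 95 = 95 deg
  cos(95 deg) = -0.0872, sin(95 deg) = 0.9962
  joint[1] = (0.0000, 0.0000) + 6.6 * (-0.0872, 0.9962) = (0.0000 + -0.5752, 0.0000 + 6.5749) = (-0.5752, 6.5749)
link 1: phi[1] = 95 + 10 = 105 deg
  cos(105 deg) = -0.2588, sin(105 deg) = 0.9659
  joint[2] = (-0.5752, 6.5749) + 7 * (-0.2588, 0.9659) = (-0.5752 + -1.8117, 6.5749 + 6.7615) = (-2.3870, 13.3364)
link 2: phi[2] = 95 + 10 + -15 = 90 deg
  cos(90 deg) = 0.0000, sin(90 deg) = 1.0000
  joint[3] = (-2.3870, 13.3364) + 6.5 * (0.0000, 1.0000) = (-2.3870 + 0.0000, 13.3364 + 6.5000) = (-2.3870, 19.8364)
End effector: (-2.3870, 19.8364)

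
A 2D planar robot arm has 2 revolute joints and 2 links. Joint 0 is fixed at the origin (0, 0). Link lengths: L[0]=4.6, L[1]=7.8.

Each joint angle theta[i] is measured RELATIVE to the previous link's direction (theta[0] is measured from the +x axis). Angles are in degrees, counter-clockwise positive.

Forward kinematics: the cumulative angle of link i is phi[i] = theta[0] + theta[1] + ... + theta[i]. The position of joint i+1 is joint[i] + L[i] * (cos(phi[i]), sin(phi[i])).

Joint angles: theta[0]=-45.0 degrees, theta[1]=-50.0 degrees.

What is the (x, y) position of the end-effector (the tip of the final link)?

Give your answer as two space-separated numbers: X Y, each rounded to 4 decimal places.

joint[0] = (0.0000, 0.0000)  (base)
link 0: phi[0] = -45 = -45 deg
  cos(-45 deg) = 0.7071, sin(-45 deg) = -0.7071
  joint[1] = (0.0000, 0.0000) + 4.6 * (0.7071, -0.7071) = (0.0000 + 3.2527, 0.0000 + -3.2527) = (3.2527, -3.2527)
link 1: phi[1] = -45 + -50 = -95 deg
  cos(-95 deg) = -0.0872, sin(-95 deg) = -0.9962
  joint[2] = (3.2527, -3.2527) + 7.8 * (-0.0872, -0.9962) = (3.2527 + -0.6798, -3.2527 + -7.7703) = (2.5729, -11.0230)
End effector: (2.5729, -11.0230)

Answer: 2.5729 -11.0230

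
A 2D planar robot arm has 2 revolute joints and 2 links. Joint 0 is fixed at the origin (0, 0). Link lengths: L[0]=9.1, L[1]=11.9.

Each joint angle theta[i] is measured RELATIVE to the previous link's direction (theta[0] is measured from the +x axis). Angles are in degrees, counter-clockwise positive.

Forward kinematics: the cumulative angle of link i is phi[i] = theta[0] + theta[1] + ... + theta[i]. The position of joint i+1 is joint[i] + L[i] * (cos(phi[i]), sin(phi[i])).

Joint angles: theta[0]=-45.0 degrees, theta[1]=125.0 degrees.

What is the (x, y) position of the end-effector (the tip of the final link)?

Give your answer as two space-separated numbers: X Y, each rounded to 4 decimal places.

joint[0] = (0.0000, 0.0000)  (base)
link 0: phi[0] = -45 = -45 deg
  cos(-45 deg) = 0.7071, sin(-45 deg) = -0.7071
  joint[1] = (0.0000, 0.0000) + 9.1 * (0.7071, -0.7071) = (0.0000 + 6.4347, 0.0000 + -6.4347) = (6.4347, -6.4347)
link 1: phi[1] = -45 + 125 = 80 deg
  cos(80 deg) = 0.1736, sin(80 deg) = 0.9848
  joint[2] = (6.4347, -6.4347) + 11.9 * (0.1736, 0.9848) = (6.4347 + 2.0664, -6.4347 + 11.7192) = (8.5011, 5.2845)
End effector: (8.5011, 5.2845)

Answer: 8.5011 5.2845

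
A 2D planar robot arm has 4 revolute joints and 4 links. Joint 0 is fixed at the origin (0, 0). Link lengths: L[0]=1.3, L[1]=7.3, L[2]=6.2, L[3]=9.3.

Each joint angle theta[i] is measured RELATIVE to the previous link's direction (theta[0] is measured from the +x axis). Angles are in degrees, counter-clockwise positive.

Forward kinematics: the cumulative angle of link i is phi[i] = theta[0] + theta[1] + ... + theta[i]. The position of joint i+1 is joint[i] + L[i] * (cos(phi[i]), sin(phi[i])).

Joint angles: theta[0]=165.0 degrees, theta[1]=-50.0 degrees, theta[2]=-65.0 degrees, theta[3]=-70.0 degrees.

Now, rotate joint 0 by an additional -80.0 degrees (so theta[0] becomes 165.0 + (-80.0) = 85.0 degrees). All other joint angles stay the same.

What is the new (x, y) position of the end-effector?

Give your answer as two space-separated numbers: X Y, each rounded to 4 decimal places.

Answer: 9.8475 -6.7766

Derivation:
joint[0] = (0.0000, 0.0000)  (base)
link 0: phi[0] = 85 = 85 deg
  cos(85 deg) = 0.0872, sin(85 deg) = 0.9962
  joint[1] = (0.0000, 0.0000) + 1.3 * (0.0872, 0.9962) = (0.0000 + 0.1133, 0.0000 + 1.2951) = (0.1133, 1.2951)
link 1: phi[1] = 85 + -50 = 35 deg
  cos(35 deg) = 0.8192, sin(35 deg) = 0.5736
  joint[2] = (0.1133, 1.2951) + 7.3 * (0.8192, 0.5736) = (0.1133 + 5.9798, 1.2951 + 4.1871) = (6.0931, 5.4822)
link 2: phi[2] = 85 + -50 + -65 = -30 deg
  cos(-30 deg) = 0.8660, sin(-30 deg) = -0.5000
  joint[3] = (6.0931, 5.4822) + 6.2 * (0.8660, -0.5000) = (6.0931 + 5.3694, 5.4822 + -3.1000) = (11.4625, 2.3822)
link 3: phi[3] = 85 + -50 + -65 + -70 = -100 deg
  cos(-100 deg) = -0.1736, sin(-100 deg) = -0.9848
  joint[4] = (11.4625, 2.3822) + 9.3 * (-0.1736, -0.9848) = (11.4625 + -1.6149, 2.3822 + -9.1587) = (9.8475, -6.7766)
End effector: (9.8475, -6.7766)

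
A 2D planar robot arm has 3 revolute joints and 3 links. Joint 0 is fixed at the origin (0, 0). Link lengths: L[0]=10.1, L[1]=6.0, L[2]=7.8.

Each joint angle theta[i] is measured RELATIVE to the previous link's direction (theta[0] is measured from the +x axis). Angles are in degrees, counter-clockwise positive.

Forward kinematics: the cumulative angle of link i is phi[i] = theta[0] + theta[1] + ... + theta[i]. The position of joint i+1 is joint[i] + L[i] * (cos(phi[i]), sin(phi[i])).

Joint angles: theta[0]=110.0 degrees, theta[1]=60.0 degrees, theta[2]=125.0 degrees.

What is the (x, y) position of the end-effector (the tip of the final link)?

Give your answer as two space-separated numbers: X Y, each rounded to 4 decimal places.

Answer: -6.0668 3.4636

Derivation:
joint[0] = (0.0000, 0.0000)  (base)
link 0: phi[0] = 110 = 110 deg
  cos(110 deg) = -0.3420, sin(110 deg) = 0.9397
  joint[1] = (0.0000, 0.0000) + 10.1 * (-0.3420, 0.9397) = (0.0000 + -3.4544, 0.0000 + 9.4909) = (-3.4544, 9.4909)
link 1: phi[1] = 110 + 60 = 170 deg
  cos(170 deg) = -0.9848, sin(170 deg) = 0.1736
  joint[2] = (-3.4544, 9.4909) + 6 * (-0.9848, 0.1736) = (-3.4544 + -5.9088, 9.4909 + 1.0419) = (-9.3632, 10.5328)
link 2: phi[2] = 110 + 60 + 125 = 295 deg
  cos(295 deg) = 0.4226, sin(295 deg) = -0.9063
  joint[3] = (-9.3632, 10.5328) + 7.8 * (0.4226, -0.9063) = (-9.3632 + 3.2964, 10.5328 + -7.0692) = (-6.0668, 3.4636)
End effector: (-6.0668, 3.4636)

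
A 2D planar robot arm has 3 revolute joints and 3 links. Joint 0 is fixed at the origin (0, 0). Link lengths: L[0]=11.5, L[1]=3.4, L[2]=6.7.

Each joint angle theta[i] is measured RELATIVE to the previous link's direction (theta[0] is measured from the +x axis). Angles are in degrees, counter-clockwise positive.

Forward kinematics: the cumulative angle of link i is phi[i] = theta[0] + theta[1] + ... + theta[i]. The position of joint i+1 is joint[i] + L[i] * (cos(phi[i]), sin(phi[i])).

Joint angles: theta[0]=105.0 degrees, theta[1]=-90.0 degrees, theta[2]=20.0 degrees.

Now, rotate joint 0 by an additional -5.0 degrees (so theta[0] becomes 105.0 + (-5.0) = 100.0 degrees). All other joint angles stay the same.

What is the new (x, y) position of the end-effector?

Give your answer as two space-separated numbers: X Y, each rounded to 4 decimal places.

joint[0] = (0.0000, 0.0000)  (base)
link 0: phi[0] = 100 = 100 deg
  cos(100 deg) = -0.1736, sin(100 deg) = 0.9848
  joint[1] = (0.0000, 0.0000) + 11.5 * (-0.1736, 0.9848) = (0.0000 + -1.9970, 0.0000 + 11.3253) = (-1.9970, 11.3253)
link 1: phi[1] = 100 + -90 = 10 deg
  cos(10 deg) = 0.9848, sin(10 deg) = 0.1736
  joint[2] = (-1.9970, 11.3253) + 3.4 * (0.9848, 0.1736) = (-1.9970 + 3.3483, 11.3253 + 0.5904) = (1.3514, 11.9157)
link 2: phi[2] = 100 + -90 + 20 = 30 deg
  cos(30 deg) = 0.8660, sin(30 deg) = 0.5000
  joint[3] = (1.3514, 11.9157) + 6.7 * (0.8660, 0.5000) = (1.3514 + 5.8024, 11.9157 + 3.3500) = (7.1538, 15.2657)
End effector: (7.1538, 15.2657)

Answer: 7.1538 15.2657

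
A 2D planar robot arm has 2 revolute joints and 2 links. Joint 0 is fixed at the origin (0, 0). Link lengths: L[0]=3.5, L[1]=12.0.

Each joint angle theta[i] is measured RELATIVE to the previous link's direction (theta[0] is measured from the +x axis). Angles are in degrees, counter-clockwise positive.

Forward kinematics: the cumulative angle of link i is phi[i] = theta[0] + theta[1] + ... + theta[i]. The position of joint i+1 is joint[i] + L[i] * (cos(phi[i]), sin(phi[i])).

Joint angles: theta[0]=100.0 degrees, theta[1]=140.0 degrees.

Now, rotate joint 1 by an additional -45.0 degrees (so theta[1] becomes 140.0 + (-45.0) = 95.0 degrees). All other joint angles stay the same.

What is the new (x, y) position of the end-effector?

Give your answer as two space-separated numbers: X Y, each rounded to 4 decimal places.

Answer: -12.1989 0.3410

Derivation:
joint[0] = (0.0000, 0.0000)  (base)
link 0: phi[0] = 100 = 100 deg
  cos(100 deg) = -0.1736, sin(100 deg) = 0.9848
  joint[1] = (0.0000, 0.0000) + 3.5 * (-0.1736, 0.9848) = (0.0000 + -0.6078, 0.0000 + 3.4468) = (-0.6078, 3.4468)
link 1: phi[1] = 100 + 95 = 195 deg
  cos(195 deg) = -0.9659, sin(195 deg) = -0.2588
  joint[2] = (-0.6078, 3.4468) + 12 * (-0.9659, -0.2588) = (-0.6078 + -11.5911, 3.4468 + -3.1058) = (-12.1989, 0.3410)
End effector: (-12.1989, 0.3410)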